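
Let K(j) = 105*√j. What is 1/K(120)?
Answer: √30/6300 ≈ 0.00086940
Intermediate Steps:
1/K(120) = 1/(105*√120) = 1/(105*(2*√30)) = 1/(210*√30) = √30/6300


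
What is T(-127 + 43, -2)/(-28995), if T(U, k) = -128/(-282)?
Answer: -64/4088295 ≈ -1.5654e-5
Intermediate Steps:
T(U, k) = 64/141 (T(U, k) = -128*(-1/282) = 64/141)
T(-127 + 43, -2)/(-28995) = (64/141)/(-28995) = (64/141)*(-1/28995) = -64/4088295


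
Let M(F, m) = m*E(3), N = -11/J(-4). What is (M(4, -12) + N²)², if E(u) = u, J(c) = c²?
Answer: 82719025/65536 ≈ 1262.2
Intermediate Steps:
N = -11/16 (N = -11/((-4)²) = -11/16 ≈ -0.68750)
M(F, m) = 3*m (M(F, m) = m*3 = 3*m)
(M(4, -12) + N²)² = (3*(-12) + (-11/16)²)² = (-36 + 121/256)² = (-9095/256)² = 82719025/65536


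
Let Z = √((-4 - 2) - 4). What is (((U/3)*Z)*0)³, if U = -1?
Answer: 0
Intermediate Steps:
Z = I*√10 (Z = √(-6 - 4) = √(-10) = I*√10 ≈ 3.1623*I)
(((U/3)*Z)*0)³ = (((-1/3)*(I*√10))*0)³ = (((-1*⅓)*(I*√10))*0)³ = (-I*√10/3*0)³ = 0³ = 0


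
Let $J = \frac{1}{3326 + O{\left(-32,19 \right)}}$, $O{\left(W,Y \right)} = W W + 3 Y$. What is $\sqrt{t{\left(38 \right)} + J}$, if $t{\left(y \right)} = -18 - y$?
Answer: $\frac{i \sqrt{1087607937}}{4407} \approx 7.4833 i$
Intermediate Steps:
$O{\left(W,Y \right)} = W^{2} + 3 Y$
$J = \frac{1}{4407}$ ($J = \frac{1}{3326 + \left(\left(-32\right)^{2} + 3 \cdot 19\right)} = \frac{1}{3326 + \left(1024 + 57\right)} = \frac{1}{3326 + 1081} = \frac{1}{4407} \approx 0.00022691$)
$\sqrt{t{\left(38 \right)} + J} = \sqrt{\left(-18 - 38\right) + \frac{1}{4407}} = \sqrt{-56 + \frac{1}{4407}} = \sqrt{- \frac{246791}{4407}} = \frac{i \sqrt{1087607937}}{4407}$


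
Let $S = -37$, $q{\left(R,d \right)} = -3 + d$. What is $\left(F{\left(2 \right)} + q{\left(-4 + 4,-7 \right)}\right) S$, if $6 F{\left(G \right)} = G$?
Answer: $\frac{1073}{3} \approx 357.67$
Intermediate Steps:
$F{\left(G \right)} = \frac{G}{6}$
$\left(F{\left(2 \right)} + q{\left(-4 + 4,-7 \right)}\right) S = \left(\frac{1}{6} \cdot 2 - 10\right) \left(-37\right) = \left(\frac{1}{3} - 10\right) \left(-37\right) = \left(- \frac{29}{3}\right) \left(-37\right) = \frac{1073}{3}$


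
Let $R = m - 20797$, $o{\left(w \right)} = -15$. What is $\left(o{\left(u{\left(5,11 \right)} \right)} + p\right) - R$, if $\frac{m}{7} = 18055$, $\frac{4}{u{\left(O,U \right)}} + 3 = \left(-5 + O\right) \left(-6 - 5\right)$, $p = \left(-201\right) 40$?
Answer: $-113643$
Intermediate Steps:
$p = -8040$
$u{\left(O,U \right)} = \frac{4}{52 - 11 O}$ ($u{\left(O,U \right)} = \frac{4}{-3 + \left(-5 + O\right) \left(-6 - 5\right)} = \frac{4}{-3 + \left(-5 + O\right) \left(-11\right)} = \frac{4}{-3 - \left(-55 + 11 O\right)} = \frac{4}{52 - 11 O}$)
$m = 126385$ ($m = 7 \cdot 18055 = 126385$)
$R = 105588$ ($R = 126385 - 20797 = 105588$)
$\left(o{\left(u{\left(5,11 \right)} \right)} + p\right) - R = \left(-15 - 8040\right) - 105588 = -8055 - 105588 = -113643$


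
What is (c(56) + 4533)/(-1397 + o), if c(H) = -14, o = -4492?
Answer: -4519/5889 ≈ -0.76736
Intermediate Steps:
(c(56) + 4533)/(-1397 + o) = (-14 + 4533)/(-1397 - 4492) = 4519/(-5889) = 4519*(-1/5889) = -4519/5889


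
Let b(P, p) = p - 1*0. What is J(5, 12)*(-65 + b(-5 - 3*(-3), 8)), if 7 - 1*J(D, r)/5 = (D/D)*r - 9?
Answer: -1140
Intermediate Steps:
J(D, r) = 80 - 5*r (J(D, r) = 35 - 5*((D/D)*r - 9) = 35 - 5*(1*r - 9) = 35 - 5*(r - 9) = 35 - 5*(-9 + r) = 35 + (45 - 5*r) = 80 - 5*r)
b(P, p) = p (b(P, p) = p + 0 = p)
J(5, 12)*(-65 + b(-5 - 3*(-3), 8)) = (80 - 5*12)*(-65 + 8) = (80 - 60)*(-57) = 20*(-57) = -1140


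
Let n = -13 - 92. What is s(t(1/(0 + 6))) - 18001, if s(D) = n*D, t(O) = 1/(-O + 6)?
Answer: -18019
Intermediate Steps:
n = -105
t(O) = 1/(6 - O)
s(D) = -105*D
s(t(1/(0 + 6))) - 18001 = -(-105)/(-6 + 1/(0 + 6)) - 18001 = -(-105)/(-6 + 1/6) - 18001 = -(-105)/(-6 + ⅙) - 18001 = -(-105)/(-35/6) - 18001 = -(-105)*(-6)/35 - 18001 = -105*6/35 - 18001 = -18 - 18001 = -18019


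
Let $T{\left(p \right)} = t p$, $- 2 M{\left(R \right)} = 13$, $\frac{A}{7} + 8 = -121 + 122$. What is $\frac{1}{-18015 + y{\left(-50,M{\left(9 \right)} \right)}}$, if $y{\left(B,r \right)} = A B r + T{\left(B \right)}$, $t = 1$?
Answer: $- \frac{1}{33990} \approx -2.942 \cdot 10^{-5}$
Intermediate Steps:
$A = -49$ ($A = -56 + 7 \left(-121 + 122\right) = -56 + 7 \cdot 1 = -56 + 7 = -49$)
$M{\left(R \right)} = - \frac{13}{2}$ ($M{\left(R \right)} = \left(- \frac{1}{2}\right) 13 = - \frac{13}{2}$)
$T{\left(p \right)} = p$ ($T{\left(p \right)} = 1 p = p$)
$y{\left(B,r \right)} = B - 49 B r$ ($y{\left(B,r \right)} = - 49 B r + B = B - 49 B r$)
$\frac{1}{-18015 + y{\left(-50,M{\left(9 \right)} \right)}} = \frac{1}{-18015 - 50 \left(1 - - \frac{637}{2}\right)} = \frac{1}{-18015 - 50 \left(1 + \frac{637}{2}\right)} = \frac{1}{-18015 - 15975} = \frac{1}{-33990} = - \frac{1}{33990}$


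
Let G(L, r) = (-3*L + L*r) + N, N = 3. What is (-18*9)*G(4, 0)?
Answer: 1458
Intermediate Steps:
G(L, r) = 3 - 3*L + L*r (G(L, r) = (-3*L + L*r) + 3 = 3 - 3*L + L*r)
(-18*9)*G(4, 0) = (-18*9)*(3 - 3*4 + 4*0) = -162*(3 - 12 + 0) = -162*(-9) = 1458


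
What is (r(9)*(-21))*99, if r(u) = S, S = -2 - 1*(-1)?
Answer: 2079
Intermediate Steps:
S = -1 (S = -2 + 1 = -1)
r(u) = -1
(r(9)*(-21))*99 = -1*(-21)*99 = 21*99 = 2079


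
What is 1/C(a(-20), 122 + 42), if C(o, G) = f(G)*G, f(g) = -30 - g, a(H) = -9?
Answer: -1/31816 ≈ -3.1431e-5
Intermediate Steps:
C(o, G) = G*(-30 - G) (C(o, G) = (-30 - G)*G = G*(-30 - G))
1/C(a(-20), 122 + 42) = 1/(-(122 + 42)*(30 + (122 + 42))) = 1/(-1*164*(30 + 164)) = 1/(-1*164*194) = 1/(-31816) = -1/31816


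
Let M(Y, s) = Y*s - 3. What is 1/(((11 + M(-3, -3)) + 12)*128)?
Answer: 1/3712 ≈ 0.00026940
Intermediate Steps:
M(Y, s) = -3 + Y*s
1/(((11 + M(-3, -3)) + 12)*128) = 1/(((11 + (-3 - 3*(-3))) + 12)*128) = 1/(((11 + (-3 + 9)) + 12)*128) = 1/(((11 + 6) + 12)*128) = 1/((17 + 12)*128) = 1/(29*128) = 1/3712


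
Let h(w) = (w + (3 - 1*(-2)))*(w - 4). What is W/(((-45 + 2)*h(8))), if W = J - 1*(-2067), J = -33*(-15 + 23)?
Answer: -1803/2236 ≈ -0.80635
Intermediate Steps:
J = -264 (J = -33*8 = -264)
h(w) = (-4 + w)*(5 + w) (h(w) = (w + (3 + 2))*(-4 + w) = (w + 5)*(-4 + w) = (5 + w)*(-4 + w) = (-4 + w)*(5 + w))
W = 1803 (W = -264 - 1*(-2067) = -264 + 2067 = 1803)
W/(((-45 + 2)*h(8))) = 1803/(((-45 + 2)*(-20 + 8 + 8²))) = 1803/((-43*(-20 + 8 + 64))) = 1803/((-43*52)) = 1803/(-2236) = 1803*(-1/2236) = -1803/2236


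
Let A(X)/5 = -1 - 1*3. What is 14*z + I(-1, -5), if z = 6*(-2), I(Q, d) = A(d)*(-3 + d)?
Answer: -8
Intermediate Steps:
A(X) = -20 (A(X) = 5*(-1 - 1*3) = 5*(-1 - 3) = 5*(-4) = -20)
I(Q, d) = 60 - 20*d (I(Q, d) = -20*(-3 + d) = 60 - 20*d)
z = -12
14*z + I(-1, -5) = 14*(-12) + (60 - 20*(-5)) = -168 + (60 + 100) = -168 + 160 = -8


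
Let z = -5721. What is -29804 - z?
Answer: -24083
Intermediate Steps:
-29804 - z = -29804 - 1*(-5721) = -29804 + 5721 = -24083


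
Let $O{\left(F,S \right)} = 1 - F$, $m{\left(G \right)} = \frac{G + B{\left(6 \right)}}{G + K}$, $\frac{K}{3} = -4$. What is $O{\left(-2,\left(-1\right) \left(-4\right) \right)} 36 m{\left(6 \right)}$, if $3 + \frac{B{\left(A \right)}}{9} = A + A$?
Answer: $-1566$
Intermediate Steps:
$K = -12$ ($K = 3 \left(-4\right) = -12$)
$B{\left(A \right)} = -27 + 18 A$ ($B{\left(A \right)} = -27 + 9 \left(A + A\right) = -27 + 9 \cdot 2 A = -27 + 18 A$)
$m{\left(G \right)} = \frac{81 + G}{-12 + G}$ ($m{\left(G \right)} = \frac{G + \left(-27 + 18 \cdot 6\right)}{G - 12} = \frac{G + \left(-27 + 108\right)}{-12 + G} = \frac{G + 81}{-12 + G} = \frac{81 + G}{-12 + G}$)
$O{\left(-2,\left(-1\right) \left(-4\right) \right)} 36 m{\left(6 \right)} = \left(1 - -2\right) 36 \frac{81 + 6}{-12 + 6} = \left(1 + 2\right) 36 \frac{1}{-6} \cdot 87 = 3 \cdot 36 \left(\left(- \frac{1}{6}\right) 87\right) = 108 \left(- \frac{29}{2}\right) = -1566$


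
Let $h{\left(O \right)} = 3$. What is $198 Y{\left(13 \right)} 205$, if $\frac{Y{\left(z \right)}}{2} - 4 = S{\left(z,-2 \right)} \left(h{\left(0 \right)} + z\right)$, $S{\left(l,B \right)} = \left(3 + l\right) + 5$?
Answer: $27601200$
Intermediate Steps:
$S{\left(l,B \right)} = 8 + l$
$Y{\left(z \right)} = 8 + 2 \left(3 + z\right) \left(8 + z\right)$ ($Y{\left(z \right)} = 8 + 2 \left(8 + z\right) \left(3 + z\right) = 8 + 2 \left(3 + z\right) \left(8 + z\right)$)
$198 Y{\left(13 \right)} 205 = 198 \left(56 + 2 \cdot 13^{2} + 22 \cdot 13\right) 205 = 198 \left(56 + 2 \cdot 169 + 286\right) 205 = 198 \left(56 + 338 + 286\right) 205 = 198 \cdot 680 \cdot 205 = 134640 \cdot 205 = 27601200$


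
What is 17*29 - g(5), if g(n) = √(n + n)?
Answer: 493 - √10 ≈ 489.84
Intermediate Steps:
g(n) = √2*√n (g(n) = √(2*n) = √2*√n)
17*29 - g(5) = 17*29 - √2*√5 = 493 - √10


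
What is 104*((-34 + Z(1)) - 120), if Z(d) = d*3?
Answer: -15704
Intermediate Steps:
Z(d) = 3*d
104*((-34 + Z(1)) - 120) = 104*((-34 + 3*1) - 120) = 104*((-34 + 3) - 120) = 104*(-31 - 120) = 104*(-151) = -15704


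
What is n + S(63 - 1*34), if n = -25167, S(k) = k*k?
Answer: -24326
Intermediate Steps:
S(k) = k²
n + S(63 - 1*34) = -25167 + (63 - 1*34)² = -25167 + (63 - 34)² = -25167 + 29² = -25167 + 841 = -24326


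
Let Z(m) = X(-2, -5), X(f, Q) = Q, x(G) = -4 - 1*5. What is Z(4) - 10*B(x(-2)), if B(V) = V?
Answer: 85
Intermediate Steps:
x(G) = -9 (x(G) = -4 - 5 = -9)
Z(m) = -5
Z(4) - 10*B(x(-2)) = -5 - 10*(-9) = -5 + 90 = 85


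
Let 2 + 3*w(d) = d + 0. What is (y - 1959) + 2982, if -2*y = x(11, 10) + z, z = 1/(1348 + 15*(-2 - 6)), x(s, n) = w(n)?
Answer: 7527637/7368 ≈ 1021.7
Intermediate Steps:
w(d) = -2/3 + d/3 (w(d) = -2/3 + (d + 0)/3 = -2/3 + d/3)
x(s, n) = -2/3 + n/3
z = 1/1228 (z = 1/(1348 + 15*(-8)) = 1/(1348 - 120) = 1/1228 ≈ 0.00081433)
y = -9827/7368 (y = -((-2/3 + (1/3)*10) + 1/1228)/2 = -((-2/3 + 10/3) + 1/1228)/2 = -(8/3 + 1/1228)/2 = -1/2*9827/3684 = -9827/7368 ≈ -1.3337)
(y - 1959) + 2982 = (-9827/7368 - 1959) + 2982 = -14443739/7368 + 2982 = 7527637/7368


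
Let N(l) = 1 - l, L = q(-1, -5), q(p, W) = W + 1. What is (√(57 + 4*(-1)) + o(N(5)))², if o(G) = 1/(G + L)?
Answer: 3393/64 - √53/4 ≈ 51.196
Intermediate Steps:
q(p, W) = 1 + W
L = -4 (L = 1 - 5 = -4)
o(G) = 1/(-4 + G) (o(G) = 1/(G - 4) = 1/(-4 + G))
(√(57 + 4*(-1)) + o(N(5)))² = (√(57 + 4*(-1)) + 1/(-4 + (1 - 1*5)))² = (√(57 - 4) + 1/(-4 + (1 - 5)))² = (√53 + 1/(-4 - 4))² = (√53 + 1/(-8))² = (√53 - ⅛)² = (-⅛ + √53)²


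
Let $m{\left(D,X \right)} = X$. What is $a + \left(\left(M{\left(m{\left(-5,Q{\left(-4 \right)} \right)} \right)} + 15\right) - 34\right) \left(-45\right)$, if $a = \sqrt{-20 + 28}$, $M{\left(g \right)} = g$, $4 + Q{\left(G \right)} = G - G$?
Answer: $1035 + 2 \sqrt{2} \approx 1037.8$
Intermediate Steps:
$Q{\left(G \right)} = -4$ ($Q{\left(G \right)} = -4 + \left(G - G\right) = -4 + 0 = -4$)
$a = 2 \sqrt{2}$ ($a = \sqrt{8} = 2 \sqrt{2} \approx 2.8284$)
$a + \left(\left(M{\left(m{\left(-5,Q{\left(-4 \right)} \right)} \right)} + 15\right) - 34\right) \left(-45\right) = 2 \sqrt{2} + \left(\left(-4 + 15\right) - 34\right) \left(-45\right) = 2 \sqrt{2} + \left(11 - 34\right) \left(-45\right) = 2 \sqrt{2} - -1035 = 2 \sqrt{2} + 1035 = 1035 + 2 \sqrt{2}$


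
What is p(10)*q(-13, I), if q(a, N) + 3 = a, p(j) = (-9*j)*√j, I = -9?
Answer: 1440*√10 ≈ 4553.7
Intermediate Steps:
p(j) = -9*j^(3/2)
q(a, N) = -3 + a
p(10)*q(-13, I) = (-90*√10)*(-3 - 13) = -90*√10*(-16) = 1440*√10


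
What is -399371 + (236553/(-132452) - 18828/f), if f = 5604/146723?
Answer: -55194798497339/61855084 ≈ -8.9232e+5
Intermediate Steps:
f = 5604/146723 (f = 5604*(1/146723) = 5604/146723 ≈ 0.038194)
-399371 + (236553/(-132452) - 18828/f) = -399371 + (236553/(-132452) - 18828/5604/146723) = -399371 + (236553*(-1/132452) - 18828*146723/5604) = -399371 + (-236553/132452 - 230208387/467) = -399371 - 30491671745175/61855084 = -55194798497339/61855084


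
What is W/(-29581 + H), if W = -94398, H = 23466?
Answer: 94398/6115 ≈ 15.437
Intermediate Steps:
W/(-29581 + H) = -94398/(-29581 + 23466) = -94398/(-6115) = -94398*(-1/6115) = 94398/6115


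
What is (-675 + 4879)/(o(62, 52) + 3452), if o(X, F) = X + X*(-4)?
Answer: 2102/1633 ≈ 1.2872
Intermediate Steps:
o(X, F) = -3*X (o(X, F) = X - 4*X = -3*X)
(-675 + 4879)/(o(62, 52) + 3452) = (-675 + 4879)/(-3*62 + 3452) = 4204/(-186 + 3452) = 4204/3266 = 4204*(1/3266) = 2102/1633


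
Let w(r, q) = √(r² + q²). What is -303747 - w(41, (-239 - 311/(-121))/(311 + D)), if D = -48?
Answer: -303747 - √1703172713713/31823 ≈ -3.0379e+5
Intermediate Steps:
w(r, q) = √(q² + r²)
-303747 - w(41, (-239 - 311/(-121))/(311 + D)) = -303747 - √(((-239 - 311/(-121))/(311 - 48))² + 41²) = -303747 - √(((-239 - 311*(-1/121))/263)² + 1681) = -303747 - √(((-239 + 311/121)*(1/263))² + 1681) = -303747 - √((-28608/121*1/263)² + 1681) = -303747 - √((-28608/31823)² + 1681) = -303747 - √(818417664/1012703329 + 1681) = -303747 - √(1703172713713/1012703329) = -303747 - √1703172713713/31823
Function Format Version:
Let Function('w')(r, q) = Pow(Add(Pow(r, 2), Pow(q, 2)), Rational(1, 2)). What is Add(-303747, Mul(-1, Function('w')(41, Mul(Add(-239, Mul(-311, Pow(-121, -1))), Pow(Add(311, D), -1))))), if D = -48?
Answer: Add(-303747, Mul(Rational(-1, 31823), Pow(1703172713713, Rational(1, 2)))) ≈ -3.0379e+5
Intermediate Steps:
Function('w')(r, q) = Pow(Add(Pow(q, 2), Pow(r, 2)), Rational(1, 2))
Add(-303747, Mul(-1, Function('w')(41, Mul(Add(-239, Mul(-311, Pow(-121, -1))), Pow(Add(311, D), -1))))) = Add(-303747, Mul(-1, Pow(Add(Pow(Mul(Add(-239, Mul(-311, Pow(-121, -1))), Pow(Add(311, -48), -1)), 2), Pow(41, 2)), Rational(1, 2)))) = Add(-303747, Mul(-1, Pow(Add(Pow(Mul(Add(-239, Mul(-311, Rational(-1, 121))), Pow(263, -1)), 2), 1681), Rational(1, 2)))) = Add(-303747, Mul(-1, Pow(Add(Pow(Mul(Add(-239, Rational(311, 121)), Rational(1, 263)), 2), 1681), Rational(1, 2)))) = Add(-303747, Mul(-1, Pow(Add(Pow(Mul(Rational(-28608, 121), Rational(1, 263)), 2), 1681), Rational(1, 2)))) = Add(-303747, Mul(-1, Pow(Add(Pow(Rational(-28608, 31823), 2), 1681), Rational(1, 2)))) = Add(-303747, Mul(-1, Pow(Add(Rational(818417664, 1012703329), 1681), Rational(1, 2)))) = Add(-303747, Mul(-1, Pow(Rational(1703172713713, 1012703329), Rational(1, 2)))) = Add(-303747, Mul(-1, Mul(Rational(1, 31823), Pow(1703172713713, Rational(1, 2))))) = Add(-303747, Mul(Rational(-1, 31823), Pow(1703172713713, Rational(1, 2))))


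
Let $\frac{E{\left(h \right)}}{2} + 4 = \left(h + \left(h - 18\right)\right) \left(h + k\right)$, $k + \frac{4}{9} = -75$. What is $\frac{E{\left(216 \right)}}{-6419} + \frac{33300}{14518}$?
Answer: $- \frac{105409714}{6656503} \approx -15.836$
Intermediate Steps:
$k = - \frac{679}{9}$ ($k = - \frac{4}{9} - 75 = - \frac{679}{9} \approx -75.444$)
$E{\left(h \right)} = -8 + 2 \left(-18 + 2 h\right) \left(- \frac{679}{9} + h\right)$ ($E{\left(h \right)} = -8 + 2 \left(h + \left(h - 18\right)\right) \left(h - \frac{679}{9}\right) = -8 + 2 \left(h + \left(h - 18\right)\right) \left(- \frac{679}{9} + h\right) = -8 + 2 \left(h + \left(-18 + h\right)\right) \left(- \frac{679}{9} + h\right) = -8 + 2 \left(-18 + 2 h\right) \left(- \frac{679}{9} + h\right)$)
$\frac{E{\left(216 \right)}}{-6419} + \frac{33300}{14518} = \frac{2708 + 4 \cdot 216^{2} - 72960}{-6419} + \frac{33300}{14518} = \left(2708 + 4 \cdot 46656 - 72960\right) \left(- \frac{1}{6419}\right) + 33300 \cdot \frac{1}{14518} = \left(2708 + 186624 - 72960\right) \left(- \frac{1}{6419}\right) + \frac{16650}{7259} = 116372 \left(- \frac{1}{6419}\right) + \frac{16650}{7259} = - \frac{116372}{6419} + \frac{16650}{7259} = - \frac{105409714}{6656503}$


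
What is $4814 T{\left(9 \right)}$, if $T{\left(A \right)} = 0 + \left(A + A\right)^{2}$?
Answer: $1559736$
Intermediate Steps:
$T{\left(A \right)} = 4 A^{2}$ ($T{\left(A \right)} = 0 + \left(2 A\right)^{2} = 0 + 4 A^{2} = 4 A^{2}$)
$4814 T{\left(9 \right)} = 4814 \cdot 4 \cdot 9^{2} = 4814 \cdot 4 \cdot 81 = 4814 \cdot 324 = 1559736$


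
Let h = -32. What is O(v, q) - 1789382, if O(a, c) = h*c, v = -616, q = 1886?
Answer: -1849734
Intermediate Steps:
O(a, c) = -32*c
O(v, q) - 1789382 = -32*1886 - 1789382 = -60352 - 1789382 = -1849734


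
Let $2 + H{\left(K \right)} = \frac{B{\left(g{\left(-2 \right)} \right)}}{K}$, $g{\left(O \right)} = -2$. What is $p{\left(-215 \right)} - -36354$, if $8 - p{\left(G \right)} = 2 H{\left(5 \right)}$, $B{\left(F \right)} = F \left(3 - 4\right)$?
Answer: $\frac{181826}{5} \approx 36365.0$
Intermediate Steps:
$B{\left(F \right)} = - F$ ($B{\left(F \right)} = F \left(-1\right) = - F$)
$H{\left(K \right)} = -2 + \frac{2}{K}$ ($H{\left(K \right)} = -2 + \frac{\left(-1\right) \left(-2\right)}{K} = -2 + \frac{2}{K}$)
$p{\left(G \right)} = \frac{56}{5}$ ($p{\left(G \right)} = 8 - 2 \left(-2 + \frac{2}{5}\right) = 8 - 2 \left(- \frac{8}{5}\right) = 8 - - \frac{16}{5} = 8 + \frac{16}{5} = \frac{56}{5}$)
$p{\left(-215 \right)} - -36354 = \frac{56}{5} - -36354 = \frac{56}{5} + 36354 = \frac{181826}{5}$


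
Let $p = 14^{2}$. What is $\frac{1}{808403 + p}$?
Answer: $\frac{1}{808599} \approx 1.2367 \cdot 10^{-6}$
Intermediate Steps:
$p = 196$
$\frac{1}{808403 + p} = \frac{1}{808403 + 196} = \frac{1}{808599}$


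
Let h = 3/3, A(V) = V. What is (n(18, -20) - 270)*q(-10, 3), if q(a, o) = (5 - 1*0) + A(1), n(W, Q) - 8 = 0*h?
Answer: -1572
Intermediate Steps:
h = 1 (h = 3*(⅓) = 1)
n(W, Q) = 8 (n(W, Q) = 8 + 0*1 = 8 + 0 = 8)
q(a, o) = 6 (q(a, o) = (5 - 1*0) + 1 = (5 + 0) + 1 = 5 + 1 = 6)
(n(18, -20) - 270)*q(-10, 3) = (8 - 270)*6 = -262*6 = -1572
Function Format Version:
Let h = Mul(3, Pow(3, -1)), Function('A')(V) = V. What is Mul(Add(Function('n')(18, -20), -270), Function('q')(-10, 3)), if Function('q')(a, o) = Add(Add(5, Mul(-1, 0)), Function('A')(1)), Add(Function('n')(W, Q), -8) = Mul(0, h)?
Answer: -1572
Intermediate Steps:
h = 1 (h = Mul(3, Rational(1, 3)) = 1)
Function('n')(W, Q) = 8 (Function('n')(W, Q) = Add(8, Mul(0, 1)) = Add(8, 0) = 8)
Function('q')(a, o) = 6 (Function('q')(a, o) = Add(Add(5, Mul(-1, 0)), 1) = Add(Add(5, 0), 1) = Add(5, 1) = 6)
Mul(Add(Function('n')(18, -20), -270), Function('q')(-10, 3)) = Mul(Add(8, -270), 6) = Mul(-262, 6) = -1572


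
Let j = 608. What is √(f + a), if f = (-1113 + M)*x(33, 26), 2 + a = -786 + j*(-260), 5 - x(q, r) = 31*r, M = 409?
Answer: 6*√11251 ≈ 636.42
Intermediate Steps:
x(q, r) = 5 - 31*r
a = -158868 (a = -2 + (-786 + 608*(-260)) = -2 + (-786 - 158080) = -2 - 158866 = -158868)
f = 563904 (f = (-1113 + 409)*(5 - 31*26) = -704*(5 - 806) = -704*(-801) = 563904)
√(f + a) = √(563904 - 158868) = √405036 = 6*√11251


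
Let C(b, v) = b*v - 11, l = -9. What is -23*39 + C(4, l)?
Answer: -944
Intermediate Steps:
C(b, v) = -11 + b*v
-23*39 + C(4, l) = -23*39 + (-11 + 4*(-9)) = -897 + (-11 - 36) = -897 - 47 = -944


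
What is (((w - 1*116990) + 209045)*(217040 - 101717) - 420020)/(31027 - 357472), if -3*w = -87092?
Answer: -13963542317/326445 ≈ -42775.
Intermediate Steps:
w = 87092/3 (w = -⅓*(-87092) = 87092/3 ≈ 29031.)
(((w - 1*116990) + 209045)*(217040 - 101717) - 420020)/(31027 - 357472) = (((87092/3 - 1*116990) + 209045)*(217040 - 101717) - 420020)/(31027 - 357472) = (((87092/3 - 116990) + 209045)*115323 - 420020)/(-326445) = ((-263878/3 + 209045)*115323 - 420020)*(-1/326445) = ((363257/3)*115323 - 420020)*(-1/326445) = (13963962337 - 420020)*(-1/326445) = 13963542317*(-1/326445) = -13963542317/326445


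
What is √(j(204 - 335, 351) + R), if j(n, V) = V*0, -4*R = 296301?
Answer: I*√296301/2 ≈ 272.17*I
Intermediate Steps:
R = -296301/4 (R = -¼*296301 = -296301/4 ≈ -74075.)
j(n, V) = 0
√(j(204 - 335, 351) + R) = √(0 - 296301/4) = √(-296301/4) = I*√296301/2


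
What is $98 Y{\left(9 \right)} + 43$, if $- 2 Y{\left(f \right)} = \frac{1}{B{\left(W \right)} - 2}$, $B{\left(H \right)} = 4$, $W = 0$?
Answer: $\frac{37}{2} \approx 18.5$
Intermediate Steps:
$Y{\left(f \right)} = - \frac{1}{4}$ ($Y{\left(f \right)} = - \frac{1}{2 \left(4 - 2\right)} = - \frac{1}{2 \cdot 2} = \left(- \frac{1}{2}\right) \frac{1}{2} = - \frac{1}{4}$)
$98 Y{\left(9 \right)} + 43 = 98 \left(- \frac{1}{4}\right) + 43 = - \frac{49}{2} + 43 = \frac{37}{2}$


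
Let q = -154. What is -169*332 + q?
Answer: -56262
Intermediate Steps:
-169*332 + q = -169*332 - 154 = -56108 - 154 = -56262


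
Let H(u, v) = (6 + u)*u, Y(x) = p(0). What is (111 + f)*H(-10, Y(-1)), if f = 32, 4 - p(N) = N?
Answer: 5720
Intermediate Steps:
p(N) = 4 - N
Y(x) = 4 (Y(x) = 4 - 1*0 = 4 + 0 = 4)
H(u, v) = u*(6 + u)
(111 + f)*H(-10, Y(-1)) = (111 + 32)*(-10*(6 - 10)) = 143*(-10*(-4)) = 143*40 = 5720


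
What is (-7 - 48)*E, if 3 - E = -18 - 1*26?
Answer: -2585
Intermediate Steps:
E = 47 (E = 3 - (-18 - 1*26) = 3 - (-18 - 26) = 3 - 1*(-44) = 3 + 44 = 47)
(-7 - 48)*E = (-7 - 48)*47 = -55*47 = -2585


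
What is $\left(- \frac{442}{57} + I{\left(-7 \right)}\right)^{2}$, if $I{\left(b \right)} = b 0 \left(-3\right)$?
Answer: $\frac{195364}{3249} \approx 60.13$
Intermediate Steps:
$I{\left(b \right)} = 0$ ($I{\left(b \right)} = 0 \left(-3\right) = 0$)
$\left(- \frac{442}{57} + I{\left(-7 \right)}\right)^{2} = \left(- \frac{442}{57} + 0\right)^{2} = \left(- \frac{442}{57}\right)^{2} = \frac{195364}{3249}$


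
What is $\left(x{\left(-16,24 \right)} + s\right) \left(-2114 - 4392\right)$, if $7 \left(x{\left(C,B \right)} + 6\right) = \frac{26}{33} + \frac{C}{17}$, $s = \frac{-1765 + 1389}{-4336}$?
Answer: $\frac{41094000691}{1064217} \approx 38614.0$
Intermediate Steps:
$s = \frac{47}{542}$ ($s = \left(-376\right) \left(- \frac{1}{4336}\right) = \frac{47}{542} \approx 0.086716$)
$x{\left(C,B \right)} = - \frac{1360}{231} + \frac{C}{119}$ ($x{\left(C,B \right)} = -6 + \frac{\frac{26}{33} + \frac{C}{17}}{7} = -6 + \left(\frac{26}{231} + \frac{C}{119}\right) = - \frac{1360}{231} + \frac{C}{119}$)
$\left(x{\left(-16,24 \right)} + s\right) \left(-2114 - 4392\right) = \left(\left(- \frac{1360}{231} + \frac{1}{119} \left(-16\right)\right) + \frac{47}{542}\right) \left(-2114 - 4392\right) = \left(\left(- \frac{1360}{231} - \frac{16}{119}\right) + \frac{47}{542}\right) \left(-6506\right) = \left(- \frac{23648}{3927} + \frac{47}{542}\right) \left(-6506\right) = \left(- \frac{12632647}{2128434}\right) \left(-6506\right) = \frac{41094000691}{1064217}$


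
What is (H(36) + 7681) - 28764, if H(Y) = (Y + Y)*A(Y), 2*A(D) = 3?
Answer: -20975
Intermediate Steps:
A(D) = 3/2 (A(D) = (½)*3 = 3/2)
H(Y) = 3*Y (H(Y) = (Y + Y)*(3/2) = (2*Y)*(3/2) = 3*Y)
(H(36) + 7681) - 28764 = (3*36 + 7681) - 28764 = (108 + 7681) - 28764 = 7789 - 28764 = -20975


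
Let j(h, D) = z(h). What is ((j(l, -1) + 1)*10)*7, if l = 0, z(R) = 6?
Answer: 490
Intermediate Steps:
j(h, D) = 6
((j(l, -1) + 1)*10)*7 = ((6 + 1)*10)*7 = (7*10)*7 = 70*7 = 490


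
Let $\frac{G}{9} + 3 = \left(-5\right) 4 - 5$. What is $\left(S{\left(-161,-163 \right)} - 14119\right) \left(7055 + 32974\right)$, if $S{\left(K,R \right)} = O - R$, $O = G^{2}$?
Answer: $1983356892$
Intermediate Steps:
$G = -252$ ($G = -27 + 9 \left(\left(-5\right) 4 - 5\right) = -27 + 9 \left(-20 - 5\right) = -27 + 9 \left(-25\right) = -27 - 225 = -252$)
$O = 63504$ ($O = \left(-252\right)^{2} = 63504$)
$S{\left(K,R \right)} = 63504 - R$
$\left(S{\left(-161,-163 \right)} - 14119\right) \left(7055 + 32974\right) = \left(\left(63504 - -163\right) - 14119\right) \left(7055 + 32974\right) = \left(\left(63504 + 163\right) - 14119\right) 40029 = \left(63667 - 14119\right) 40029 = 49548 \cdot 40029 = 1983356892$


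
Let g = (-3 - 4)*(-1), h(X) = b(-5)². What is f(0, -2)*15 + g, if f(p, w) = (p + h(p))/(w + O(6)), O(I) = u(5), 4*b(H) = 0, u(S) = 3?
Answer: 7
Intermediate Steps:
b(H) = 0 (b(H) = (¼)*0 = 0)
O(I) = 3
h(X) = 0 (h(X) = 0² = 0)
g = 7 (g = -7*(-1) = 7)
f(p, w) = p/(3 + w) (f(p, w) = (p + 0)/(w + 3) = p/(3 + w))
f(0, -2)*15 + g = (0/(3 - 2))*15 + 7 = (0/1)*15 + 7 = (0*1)*15 + 7 = 0*15 + 7 = 0 + 7 = 7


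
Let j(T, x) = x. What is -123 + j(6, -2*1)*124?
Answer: -371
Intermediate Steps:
-123 + j(6, -2*1)*124 = -123 - 2*1*124 = -123 - 2*124 = -123 - 248 = -371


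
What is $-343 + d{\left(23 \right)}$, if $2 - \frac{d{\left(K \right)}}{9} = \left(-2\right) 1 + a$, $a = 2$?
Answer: $-325$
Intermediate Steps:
$d{\left(K \right)} = 18$ ($d{\left(K \right)} = 18 - 9 \left(\left(-2\right) 1 + 2\right) = 18 - 9 \left(-2 + 2\right) = 18 - 0 = 18 + 0 = 18$)
$-343 + d{\left(23 \right)} = -343 + 18 = -325$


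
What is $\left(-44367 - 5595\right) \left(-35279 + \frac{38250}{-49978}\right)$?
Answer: $\frac{44046801769872}{24989} \approx 1.7626 \cdot 10^{9}$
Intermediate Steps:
$\left(-44367 - 5595\right) \left(-35279 + \frac{38250}{-49978}\right) = - 49962 \left(-35279 + 38250 \left(- \frac{1}{49978}\right)\right) = - 49962 \left(-35279 - \frac{19125}{24989}\right) = \left(-49962\right) \left(- \frac{881606056}{24989}\right) = \frac{44046801769872}{24989}$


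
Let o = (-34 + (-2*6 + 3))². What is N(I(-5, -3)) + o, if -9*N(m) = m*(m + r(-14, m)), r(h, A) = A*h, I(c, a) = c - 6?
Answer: 18214/9 ≈ 2023.8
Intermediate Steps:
I(c, a) = -6 + c
N(m) = 13*m²/9 (N(m) = -m*(m + m*(-14))/9 = -m*(m - 14*m)/9 = -m*(-13*m)/9 = -(-13)*m²/9 = 13*m²/9)
o = 1849 (o = (-34 + (-12 + 3))² = (-34 - 9)² = (-43)² = 1849)
N(I(-5, -3)) + o = 13*(-6 - 5)²/9 + 1849 = (13/9)*(-11)² + 1849 = (13/9)*121 + 1849 = 1573/9 + 1849 = 18214/9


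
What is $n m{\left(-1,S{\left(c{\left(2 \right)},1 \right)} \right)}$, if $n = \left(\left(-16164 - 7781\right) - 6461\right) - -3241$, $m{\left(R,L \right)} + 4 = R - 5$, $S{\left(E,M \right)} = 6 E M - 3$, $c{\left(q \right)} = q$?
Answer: $271650$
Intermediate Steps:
$S{\left(E,M \right)} = -3 + 6 E M$ ($S{\left(E,M \right)} = 6 E M - 3 = -3 + 6 E M$)
$m{\left(R,L \right)} = -9 + R$ ($m{\left(R,L \right)} = -4 + \left(R - 5\right) = -4 + \left(-5 + R\right) = -9 + R$)
$n = -27165$ ($n = \left(-23945 - 6461\right) + 3241 = -30406 + 3241 = -27165$)
$n m{\left(-1,S{\left(c{\left(2 \right)},1 \right)} \right)} = - 27165 \left(-9 - 1\right) = \left(-27165\right) \left(-10\right) = 271650$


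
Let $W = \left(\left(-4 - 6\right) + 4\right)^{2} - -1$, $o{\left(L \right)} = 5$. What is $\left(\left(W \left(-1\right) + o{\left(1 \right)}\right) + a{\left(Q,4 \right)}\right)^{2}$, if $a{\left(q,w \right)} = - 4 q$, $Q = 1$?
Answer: $1296$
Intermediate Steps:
$W = 37$ ($W = \left(\left(-4 - 6\right) + 4\right)^{2} + 1 = \left(-10 + 4\right)^{2} + 1 = \left(-6\right)^{2} + 1 = 36 + 1 = 37$)
$\left(\left(W \left(-1\right) + o{\left(1 \right)}\right) + a{\left(Q,4 \right)}\right)^{2} = \left(\left(37 \left(-1\right) + 5\right) - 4\right)^{2} = \left(\left(-37 + 5\right) - 4\right)^{2} = \left(-32 - 4\right)^{2} = \left(-36\right)^{2} = 1296$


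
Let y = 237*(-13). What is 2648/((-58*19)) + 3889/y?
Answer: -6222083/1697631 ≈ -3.6652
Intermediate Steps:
y = -3081
2648/((-58*19)) + 3889/y = 2648/((-58*19)) + 3889/(-3081) = 2648/(-1102) + 3889*(-1/3081) = 2648*(-1/1102) - 3889/3081 = -1324/551 - 3889/3081 = -6222083/1697631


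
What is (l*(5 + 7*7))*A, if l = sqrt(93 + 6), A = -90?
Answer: -14580*sqrt(11) ≈ -48356.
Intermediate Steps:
l = 3*sqrt(11) (l = sqrt(99) = 3*sqrt(11) ≈ 9.9499)
(l*(5 + 7*7))*A = ((3*sqrt(11))*(5 + 7*7))*(-90) = ((3*sqrt(11))*(5 + 49))*(-90) = ((3*sqrt(11))*54)*(-90) = (162*sqrt(11))*(-90) = -14580*sqrt(11)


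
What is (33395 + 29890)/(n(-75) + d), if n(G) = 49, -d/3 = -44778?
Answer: 63285/134383 ≈ 0.47093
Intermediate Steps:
d = 134334 (d = -3*(-44778) = 134334)
(33395 + 29890)/(n(-75) + d) = (33395 + 29890)/(49 + 134334) = 63285/134383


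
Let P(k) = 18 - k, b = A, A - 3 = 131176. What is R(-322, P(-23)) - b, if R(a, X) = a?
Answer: -131501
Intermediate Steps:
A = 131179 (A = 3 + 131176 = 131179)
b = 131179
R(-322, P(-23)) - b = -322 - 1*131179 = -322 - 131179 = -131501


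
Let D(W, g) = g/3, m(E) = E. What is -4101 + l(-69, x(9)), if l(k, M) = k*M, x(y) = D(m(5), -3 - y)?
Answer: -3825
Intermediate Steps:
D(W, g) = g/3 (D(W, g) = g*(⅓) = g/3)
x(y) = -1 - y/3 (x(y) = (-3 - y)/3 = -1 - y/3)
l(k, M) = M*k
-4101 + l(-69, x(9)) = -4101 + (-1 - ⅓*9)*(-69) = -4101 + (-1 - 3)*(-69) = -4101 - 4*(-69) = -4101 + 276 = -3825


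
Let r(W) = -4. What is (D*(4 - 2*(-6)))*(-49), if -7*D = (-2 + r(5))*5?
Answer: -3360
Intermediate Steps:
D = 30/7 (D = -(-2 - 4)*5/7 = -(-6)*5/7 = -1/7*(-30) = 30/7 ≈ 4.2857)
(D*(4 - 2*(-6)))*(-49) = (30*(4 - 2*(-6))/7)*(-49) = (30*(4 + 12)/7)*(-49) = ((30/7)*16)*(-49) = (480/7)*(-49) = -3360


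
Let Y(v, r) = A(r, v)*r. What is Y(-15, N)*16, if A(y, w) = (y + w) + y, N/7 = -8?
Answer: 113792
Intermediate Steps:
N = -56 (N = 7*(-8) = -56)
A(y, w) = w + 2*y (A(y, w) = (w + y) + y = w + 2*y)
Y(v, r) = r*(v + 2*r) (Y(v, r) = (v + 2*r)*r = r*(v + 2*r))
Y(-15, N)*16 = -56*(-15 + 2*(-56))*16 = -56*(-15 - 112)*16 = -56*(-127)*16 = 7112*16 = 113792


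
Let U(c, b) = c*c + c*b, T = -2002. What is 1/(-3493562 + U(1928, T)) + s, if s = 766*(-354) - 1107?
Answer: -990041067415/3636234 ≈ -2.7227e+5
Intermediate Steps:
U(c, b) = c**2 + b*c
s = -272271 (s = -271164 - 1107 = -272271)
1/(-3493562 + U(1928, T)) + s = 1/(-3493562 + 1928*(-2002 + 1928)) - 272271 = 1/(-3493562 + 1928*(-74)) - 272271 = 1/(-3493562 - 142672) - 272271 = 1/(-3636234) - 272271 = -1/3636234 - 272271 = -990041067415/3636234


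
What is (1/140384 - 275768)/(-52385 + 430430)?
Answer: -12904471637/17690489760 ≈ -0.72946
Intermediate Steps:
(1/140384 - 275768)/(-52385 + 430430) = (1/140384 - 275768)/378045 = -38713414911/140384*1/378045 = -12904471637/17690489760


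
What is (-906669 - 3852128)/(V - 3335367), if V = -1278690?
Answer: 4758797/4614057 ≈ 1.0314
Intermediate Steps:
(-906669 - 3852128)/(V - 3335367) = (-906669 - 3852128)/(-1278690 - 3335367) = -4758797/(-4614057) = -4758797*(-1/4614057) = 4758797/4614057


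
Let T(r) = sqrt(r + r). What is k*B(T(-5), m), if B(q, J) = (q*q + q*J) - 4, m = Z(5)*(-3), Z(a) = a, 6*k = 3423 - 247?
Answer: -22232/3 - 7940*I*sqrt(10) ≈ -7410.7 - 25109.0*I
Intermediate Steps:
k = 1588/3 (k = (3423 - 247)/6 = (1/6)*3176 = 1588/3 ≈ 529.33)
T(r) = sqrt(2)*sqrt(r) (T(r) = sqrt(2*r) = sqrt(2)*sqrt(r))
m = -15 (m = 5*(-3) = -15)
B(q, J) = -4 + q**2 + J*q (B(q, J) = (q**2 + J*q) - 4 = -4 + q**2 + J*q)
k*B(T(-5), m) = 1588*(-4 + (sqrt(2)*sqrt(-5))**2 - 15*sqrt(2)*sqrt(-5))/3 = 1588*(-4 + (sqrt(2)*(I*sqrt(5)))**2 - 15*sqrt(2)*I*sqrt(5))/3 = 1588*(-4 + (I*sqrt(10))**2 - 15*I*sqrt(10))/3 = 1588*(-4 - 10 - 15*I*sqrt(10))/3 = 1588*(-14 - 15*I*sqrt(10))/3 = -22232/3 - 7940*I*sqrt(10)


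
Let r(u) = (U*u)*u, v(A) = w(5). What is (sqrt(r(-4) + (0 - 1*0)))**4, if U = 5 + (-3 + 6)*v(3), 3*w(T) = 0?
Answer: 6400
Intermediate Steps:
w(T) = 0 (w(T) = (1/3)*0 = 0)
v(A) = 0
U = 5 (U = 5 + (-3 + 6)*0 = 5 + 3*0 = 5 + 0 = 5)
r(u) = 5*u**2 (r(u) = (5*u)*u = 5*u**2)
(sqrt(r(-4) + (0 - 1*0)))**4 = (sqrt(5*(-4)**2 + (0 - 1*0)))**4 = (sqrt(5*16 + (0 + 0)))**4 = (sqrt(80 + 0))**4 = (sqrt(80))**4 = (4*sqrt(5))**4 = 6400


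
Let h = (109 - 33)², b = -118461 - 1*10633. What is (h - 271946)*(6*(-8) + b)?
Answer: 34373726140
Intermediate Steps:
b = -129094 (b = -118461 - 10633 = -129094)
h = 5776 (h = 76² = 5776)
(h - 271946)*(6*(-8) + b) = (5776 - 271946)*(6*(-8) - 129094) = -266170*(-48 - 129094) = -266170*(-129142) = 34373726140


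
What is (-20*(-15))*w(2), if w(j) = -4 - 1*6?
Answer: -3000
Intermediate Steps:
w(j) = -10 (w(j) = -4 - 6 = -10)
(-20*(-15))*w(2) = -20*(-15)*(-10) = 300*(-10) = -3000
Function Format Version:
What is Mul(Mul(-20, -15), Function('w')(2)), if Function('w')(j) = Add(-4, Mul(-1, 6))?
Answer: -3000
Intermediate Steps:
Function('w')(j) = -10 (Function('w')(j) = Add(-4, -6) = -10)
Mul(Mul(-20, -15), Function('w')(2)) = Mul(Mul(-20, -15), -10) = Mul(300, -10) = -3000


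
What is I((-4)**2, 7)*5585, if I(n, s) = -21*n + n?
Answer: -1787200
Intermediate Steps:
I(n, s) = -20*n
I((-4)**2, 7)*5585 = -20*(-4)**2*5585 = -20*16*5585 = -320*5585 = -1787200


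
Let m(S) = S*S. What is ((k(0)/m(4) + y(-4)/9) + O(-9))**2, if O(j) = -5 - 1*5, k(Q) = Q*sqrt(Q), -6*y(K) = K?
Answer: 71824/729 ≈ 98.524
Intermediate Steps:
m(S) = S**2
y(K) = -K/6
k(Q) = Q**(3/2)
O(j) = -10 (O(j) = -5 - 5 = -10)
((k(0)/m(4) + y(-4)/9) + O(-9))**2 = ((0**(3/2)/(4**2) - 1/6*(-4)/9) - 10)**2 = ((0/16 + (2/3)*(1/9)) - 10)**2 = ((0*(1/16) + 2/27) - 10)**2 = ((0 + 2/27) - 10)**2 = (2/27 - 10)**2 = (-268/27)**2 = 71824/729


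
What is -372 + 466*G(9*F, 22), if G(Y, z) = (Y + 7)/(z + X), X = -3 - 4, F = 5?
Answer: 18652/15 ≈ 1243.5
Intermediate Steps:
X = -7
G(Y, z) = (7 + Y)/(-7 + z) (G(Y, z) = (Y + 7)/(z - 7) = (7 + Y)/(-7 + z))
-372 + 466*G(9*F, 22) = -372 + 466*((7 + 9*5)/(-7 + 22)) = -372 + 466*((7 + 45)/15) = -372 + 466*((1/15)*52) = -372 + 466*(52/15) = -372 + 24232/15 = 18652/15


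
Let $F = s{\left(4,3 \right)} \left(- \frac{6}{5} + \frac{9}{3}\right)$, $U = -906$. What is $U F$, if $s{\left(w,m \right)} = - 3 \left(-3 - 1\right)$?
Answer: $- \frac{97848}{5} \approx -19570.0$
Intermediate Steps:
$s{\left(w,m \right)} = 12$ ($s{\left(w,m \right)} = \left(-3\right) \left(-4\right) = 12$)
$F = \frac{108}{5}$ ($F = 12 \left(- \frac{6}{5} + \frac{9}{3}\right) = 12 \left(\left(-6\right) \frac{1}{5} + 9 \cdot \frac{1}{3}\right) = 12 \left(- \frac{6}{5} + 3\right) = 12 \cdot \frac{9}{5} = \frac{108}{5} \approx 21.6$)
$U F = \left(-906\right) \frac{108}{5} = - \frac{97848}{5}$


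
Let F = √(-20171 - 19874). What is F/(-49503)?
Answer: -I*√40045/49503 ≈ -0.0040424*I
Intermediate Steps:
F = I*√40045 (F = √(-40045) = I*√40045 ≈ 200.11*I)
F/(-49503) = (I*√40045)/(-49503) = (I*√40045)*(-1/49503) = -I*√40045/49503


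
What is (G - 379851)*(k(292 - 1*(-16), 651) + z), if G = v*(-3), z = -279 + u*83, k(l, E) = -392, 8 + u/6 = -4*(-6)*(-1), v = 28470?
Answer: 7726589427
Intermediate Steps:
u = -192 (u = -48 + 6*(-4*(-6)*(-1)) = -48 + 6*(24*(-1)) = -48 + 6*(-24) = -48 - 144 = -192)
z = -16215 (z = -279 - 192*83 = -279 - 15936 = -16215)
G = -85410 (G = 28470*(-3) = -85410)
(G - 379851)*(k(292 - 1*(-16), 651) + z) = (-85410 - 379851)*(-392 - 16215) = -465261*(-16607) = 7726589427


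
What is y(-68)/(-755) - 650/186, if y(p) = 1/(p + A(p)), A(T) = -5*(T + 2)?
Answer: -64288343/18396330 ≈ -3.4946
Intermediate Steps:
A(T) = -10 - 5*T (A(T) = -5*(2 + T) = -10 - 5*T)
y(p) = 1/(-10 - 4*p) (y(p) = 1/(p + (-10 - 5*p)) = 1/(-10 - 4*p))
y(-68)/(-755) - 650/186 = -1/(10 + 4*(-68))/(-755) - 650/186 = -1/(10 - 272)*(-1/755) - 650*1/186 = -1/(-262)*(-1/755) - 325/93 = -1*(-1/262)*(-1/755) - 325/93 = (1/262)*(-1/755) - 325/93 = -1/197810 - 325/93 = -64288343/18396330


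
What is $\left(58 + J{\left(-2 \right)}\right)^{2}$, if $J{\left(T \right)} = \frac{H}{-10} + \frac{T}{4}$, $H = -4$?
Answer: $\frac{335241}{100} \approx 3352.4$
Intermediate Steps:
$J{\left(T \right)} = \frac{2}{5} + \frac{T}{4}$ ($J{\left(T \right)} = - \frac{4}{-10} + \frac{T}{4} = \left(-4\right) \left(- \frac{1}{10}\right) + T \frac{1}{4} = \frac{2}{5} + \frac{T}{4}$)
$\left(58 + J{\left(-2 \right)}\right)^{2} = \left(58 + \left(\frac{2}{5} + \frac{1}{4} \left(-2\right)\right)\right)^{2} = \left(58 + \left(\frac{2}{5} - \frac{1}{2}\right)\right)^{2} = \left(58 - \frac{1}{10}\right)^{2} = \left(\frac{579}{10}\right)^{2} = \frac{335241}{100}$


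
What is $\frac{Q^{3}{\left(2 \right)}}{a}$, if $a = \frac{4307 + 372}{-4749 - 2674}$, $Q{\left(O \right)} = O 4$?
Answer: $- \frac{3800576}{4679} \approx -812.26$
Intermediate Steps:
$Q{\left(O \right)} = 4 O$
$a = - \frac{4679}{7423}$ ($a = \frac{4679}{-7423} = 4679 \left(- \frac{1}{7423}\right) = - \frac{4679}{7423} \approx -0.63034$)
$\frac{Q^{3}{\left(2 \right)}}{a} = \frac{\left(4 \cdot 2\right)^{3}}{- \frac{4679}{7423}} = 8^{3} \left(- \frac{7423}{4679}\right) = 512 \left(- \frac{7423}{4679}\right) = - \frac{3800576}{4679}$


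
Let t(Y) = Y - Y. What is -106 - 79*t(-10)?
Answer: -106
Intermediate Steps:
t(Y) = 0
-106 - 79*t(-10) = -106 - 79*0 = -106 + 0 = -106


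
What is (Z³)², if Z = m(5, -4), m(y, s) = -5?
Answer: 15625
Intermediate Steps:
Z = -5
(Z³)² = ((-5)³)² = (-125)² = 15625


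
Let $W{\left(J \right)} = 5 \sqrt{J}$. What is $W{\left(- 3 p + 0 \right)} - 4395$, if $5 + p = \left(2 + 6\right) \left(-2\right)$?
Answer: $-4395 + 15 \sqrt{7} \approx -4355.3$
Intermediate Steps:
$p = -21$ ($p = -5 + \left(2 + 6\right) \left(-2\right) = -5 + 8 \left(-2\right) = -5 - 16 = -21$)
$W{\left(- 3 p + 0 \right)} - 4395 = 5 \sqrt{\left(-3\right) \left(-21\right) + 0} - 4395 = 5 \sqrt{63 + 0} - 4395 = 5 \sqrt{63} - 4395 = 5 \cdot 3 \sqrt{7} - 4395 = 15 \sqrt{7} - 4395 = -4395 + 15 \sqrt{7}$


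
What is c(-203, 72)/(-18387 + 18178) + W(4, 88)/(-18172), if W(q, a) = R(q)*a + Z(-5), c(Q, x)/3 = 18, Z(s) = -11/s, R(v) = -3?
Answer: -60167/246620 ≈ -0.24397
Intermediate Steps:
c(Q, x) = 54 (c(Q, x) = 3*18 = 54)
W(q, a) = 11/5 - 3*a (W(q, a) = -3*a - 11/(-5) = -3*a - 11*(-1/5) = -3*a + 11/5 = 11/5 - 3*a)
c(-203, 72)/(-18387 + 18178) + W(4, 88)/(-18172) = 54/(-18387 + 18178) + (11/5 - 3*88)/(-18172) = 54/(-209) + (11/5 - 264)*(-1/18172) = 54*(-1/209) - 1309/5*(-1/18172) = -54/209 + 17/1180 = -60167/246620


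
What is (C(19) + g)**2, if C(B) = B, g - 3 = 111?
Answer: 17689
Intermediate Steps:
g = 114 (g = 3 + 111 = 114)
(C(19) + g)**2 = (19 + 114)**2 = 133**2 = 17689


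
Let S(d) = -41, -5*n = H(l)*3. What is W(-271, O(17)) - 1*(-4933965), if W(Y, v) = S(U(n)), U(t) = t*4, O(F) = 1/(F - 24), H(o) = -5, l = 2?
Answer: 4933924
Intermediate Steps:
O(F) = 1/(-24 + F)
n = 3 (n = -(-1)*3 = -⅕*(-15) = 3)
U(t) = 4*t
W(Y, v) = -41
W(-271, O(17)) - 1*(-4933965) = -41 - 1*(-4933965) = -41 + 4933965 = 4933924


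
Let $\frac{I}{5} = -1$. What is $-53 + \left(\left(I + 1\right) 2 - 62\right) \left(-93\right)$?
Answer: $6457$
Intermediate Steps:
$I = -5$ ($I = 5 \left(-1\right) = -5$)
$-53 + \left(\left(I + 1\right) 2 - 62\right) \left(-93\right) = -53 + \left(\left(-5 + 1\right) 2 - 62\right) \left(-93\right) = -53 + \left(\left(-4\right) 2 - 62\right) \left(-93\right) = -53 + \left(-8 - 62\right) \left(-93\right) = -53 - -6510 = -53 + 6510 = 6457$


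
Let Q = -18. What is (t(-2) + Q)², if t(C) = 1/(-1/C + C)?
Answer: 3136/9 ≈ 348.44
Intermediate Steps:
t(C) = 1/(C - 1/C)
(t(-2) + Q)² = (-2/(-1 + (-2)²) - 18)² = (-2/(-1 + 4) - 18)² = (-2/3 - 18)² = (-2*⅓ - 18)² = (-⅔ - 18)² = (-56/3)² = 3136/9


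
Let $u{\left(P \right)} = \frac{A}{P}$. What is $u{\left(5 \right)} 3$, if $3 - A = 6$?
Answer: $- \frac{9}{5} \approx -1.8$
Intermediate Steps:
$A = -3$ ($A = 3 - 6 = -3$)
$u{\left(P \right)} = - \frac{3}{P}$
$u{\left(5 \right)} 3 = - \frac{3}{5} \cdot 3 = \left(-3\right) \frac{1}{5} \cdot 3 = \left(- \frac{3}{5}\right) 3 = - \frac{9}{5}$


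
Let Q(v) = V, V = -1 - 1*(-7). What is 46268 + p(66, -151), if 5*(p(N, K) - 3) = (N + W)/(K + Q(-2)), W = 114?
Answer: 6709259/145 ≈ 46271.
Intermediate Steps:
V = 6 (V = -1 + 7 = 6)
Q(v) = 6
p(N, K) = 3 + (114 + N)/(5*(6 + K)) (p(N, K) = 3 + ((N + 114)/(K + 6))/5 = 3 + ((114 + N)/(6 + K))/5 = 3 + (114 + N)/(5*(6 + K)))
46268 + p(66, -151) = 46268 + (204 + 66 + 15*(-151))/(5*(6 - 151)) = 46268 + (⅕)*(204 + 66 - 2265)/(-145) = 46268 + (⅕)*(-1/145)*(-1995) = 46268 + 399/145 = 6709259/145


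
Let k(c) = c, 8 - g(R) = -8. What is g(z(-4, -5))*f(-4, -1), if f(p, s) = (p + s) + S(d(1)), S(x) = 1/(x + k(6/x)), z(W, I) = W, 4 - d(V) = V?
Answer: -384/5 ≈ -76.800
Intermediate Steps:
d(V) = 4 - V
g(R) = 16 (g(R) = 8 - 1*(-8) = 8 + 8 = 16)
S(x) = 1/(x + 6/x)
f(p, s) = 1/5 + p + s (f(p, s) = (p + s) + (4 - 1*1)/(6 + (4 - 1*1)**2) = (p + s) + (4 - 1)/(6 + (4 - 1)**2) = (p + s) + 3/(6 + 3**2) = (p + s) + 3/(6 + 9) = (p + s) + 3/15 = (p + s) + 3*(1/15) = (p + s) + 1/5 = 1/5 + p + s)
g(z(-4, -5))*f(-4, -1) = 16*(1/5 - 4 - 1) = 16*(-24/5) = -384/5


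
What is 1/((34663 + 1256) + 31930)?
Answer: 1/67849 ≈ 1.4739e-5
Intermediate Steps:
1/((34663 + 1256) + 31930) = 1/(35919 + 31930) = 1/67849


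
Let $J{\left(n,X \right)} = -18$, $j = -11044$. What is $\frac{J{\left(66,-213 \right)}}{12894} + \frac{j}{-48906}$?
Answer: $\frac{1072129}{4777227} \approx 0.22442$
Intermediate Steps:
$\frac{J{\left(66,-213 \right)}}{12894} + \frac{j}{-48906} = - \frac{18}{12894} - \frac{11044}{-48906} = \left(-18\right) \frac{1}{12894} - - \frac{502}{2223} = - \frac{3}{2149} + \frac{502}{2223} = \frac{1072129}{4777227}$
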